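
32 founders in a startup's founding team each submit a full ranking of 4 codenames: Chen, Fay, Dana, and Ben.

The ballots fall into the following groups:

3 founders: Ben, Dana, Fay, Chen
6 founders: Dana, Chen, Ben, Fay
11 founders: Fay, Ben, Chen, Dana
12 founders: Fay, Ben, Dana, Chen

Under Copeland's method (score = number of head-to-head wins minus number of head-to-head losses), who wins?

Fay

Pairwise results:
  Chen vs Fay: Fay wins 26–6.
  Chen vs Dana: Dana wins 21–11.
  Chen vs Ben: Ben wins 26–6.
  Fay vs Dana: Fay wins 23–9.
  Fay vs Ben: Fay wins 23–9.
  Dana vs Ben: Ben wins 26–6.
Copeland scores (wins − losses):
  Chen: 0 − 3 = -3
  Fay: 3 − 0 = 3
  Dana: 1 − 2 = -1
  Ben: 2 − 1 = 1
Fay has the best Copeland score.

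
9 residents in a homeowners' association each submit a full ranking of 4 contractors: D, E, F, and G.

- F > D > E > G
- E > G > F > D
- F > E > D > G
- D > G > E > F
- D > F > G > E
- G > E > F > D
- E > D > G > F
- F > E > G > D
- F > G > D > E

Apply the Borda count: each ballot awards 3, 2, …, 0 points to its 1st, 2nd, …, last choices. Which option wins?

F

Borda scores:
  D: 2 + 0 + 1 + 3 + 3 + 0 + 2 + 0 + 1 = 12
  E: 1 + 3 + 2 + 1 + 0 + 2 + 3 + 2 + 0 = 14
  F: 3 + 1 + 3 + 0 + 2 + 1 + 0 + 3 + 3 = 16
  G: 0 + 2 + 0 + 2 + 1 + 3 + 1 + 1 + 2 = 12
F has the highest total.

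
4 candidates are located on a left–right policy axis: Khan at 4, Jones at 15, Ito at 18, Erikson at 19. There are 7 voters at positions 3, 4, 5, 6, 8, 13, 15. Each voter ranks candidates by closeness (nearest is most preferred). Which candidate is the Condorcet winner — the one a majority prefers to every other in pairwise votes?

Khan

With single-peaked preferences on a line, the Condorcet winner is the candidate closest to the median voter.
The median voter (position 6) is closest to Khan at 4.
Check: Khan vs Ito — voters closer to Khan: 5 of 7.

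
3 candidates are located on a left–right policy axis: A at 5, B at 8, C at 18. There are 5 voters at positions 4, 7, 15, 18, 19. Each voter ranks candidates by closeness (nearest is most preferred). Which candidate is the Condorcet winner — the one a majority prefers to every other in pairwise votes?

With single-peaked preferences on a line, the Condorcet winner is the candidate closest to the median voter.
The median voter (position 15) is closest to C at 18.
Check: C vs B — voters closer to C: 3 of 5.

C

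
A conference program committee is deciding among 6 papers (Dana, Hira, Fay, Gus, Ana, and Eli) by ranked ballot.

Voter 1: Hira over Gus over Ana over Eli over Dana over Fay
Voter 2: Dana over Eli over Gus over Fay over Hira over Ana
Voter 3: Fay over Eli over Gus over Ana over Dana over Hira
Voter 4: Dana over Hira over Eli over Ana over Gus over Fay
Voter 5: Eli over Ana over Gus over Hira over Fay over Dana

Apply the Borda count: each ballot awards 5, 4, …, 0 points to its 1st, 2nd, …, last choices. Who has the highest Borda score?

Borda scores:
  Dana: 1 + 5 + 1 + 5 + 0 = 12
  Hira: 5 + 1 + 0 + 4 + 2 = 12
  Fay: 0 + 2 + 5 + 0 + 1 = 8
  Gus: 4 + 3 + 3 + 1 + 3 = 14
  Ana: 3 + 0 + 2 + 2 + 4 = 11
  Eli: 2 + 4 + 4 + 3 + 5 = 18
Eli has the highest total.

Eli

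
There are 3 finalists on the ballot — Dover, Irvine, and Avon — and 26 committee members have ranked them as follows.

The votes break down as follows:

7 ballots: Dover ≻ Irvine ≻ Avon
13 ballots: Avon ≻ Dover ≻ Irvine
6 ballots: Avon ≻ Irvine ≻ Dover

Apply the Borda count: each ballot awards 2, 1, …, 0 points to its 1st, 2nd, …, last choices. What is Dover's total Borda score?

Borda scores:
  Dover: 7·2 + 13·1 + 6·0 = 27
  Irvine: 7·1 + 13·0 + 6·1 = 13
  Avon: 7·0 + 13·2 + 6·2 = 38

27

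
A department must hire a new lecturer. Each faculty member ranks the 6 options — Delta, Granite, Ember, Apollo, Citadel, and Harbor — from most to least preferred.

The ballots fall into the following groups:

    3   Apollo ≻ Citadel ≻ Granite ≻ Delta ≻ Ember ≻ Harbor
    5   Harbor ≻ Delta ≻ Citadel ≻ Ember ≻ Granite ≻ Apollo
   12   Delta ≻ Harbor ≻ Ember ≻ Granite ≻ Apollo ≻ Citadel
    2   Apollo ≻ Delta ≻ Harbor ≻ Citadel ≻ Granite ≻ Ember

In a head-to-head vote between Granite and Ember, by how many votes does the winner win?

12

Ballots ranking Granite above Ember: 3+2 = 5.
Ballots ranking Ember above Granite: 5+12 = 17.
Ember wins 17–5, a margin of 12.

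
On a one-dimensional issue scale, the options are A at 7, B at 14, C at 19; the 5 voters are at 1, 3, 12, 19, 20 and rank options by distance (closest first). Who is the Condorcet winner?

With single-peaked preferences on a line, the Condorcet winner is the candidate closest to the median voter.
The median voter (position 12) is closest to B at 14.
Check: B vs A — voters closer to B: 3 of 5.

B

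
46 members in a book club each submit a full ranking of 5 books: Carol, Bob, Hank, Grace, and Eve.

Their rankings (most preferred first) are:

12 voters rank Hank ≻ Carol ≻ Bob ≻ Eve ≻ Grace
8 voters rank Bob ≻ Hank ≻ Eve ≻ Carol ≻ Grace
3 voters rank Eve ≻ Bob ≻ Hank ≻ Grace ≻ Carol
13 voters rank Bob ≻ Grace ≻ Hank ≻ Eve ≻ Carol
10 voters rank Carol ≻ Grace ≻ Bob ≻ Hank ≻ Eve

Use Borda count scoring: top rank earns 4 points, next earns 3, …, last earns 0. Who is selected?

Bob

Borda scores:
  Carol: 12·3 + 8·1 + 3·0 + 13·0 + 10·4 = 84
  Bob: 12·2 + 8·4 + 3·3 + 13·4 + 10·2 = 137
  Hank: 12·4 + 8·3 + 3·2 + 13·2 + 10·1 = 114
  Grace: 12·0 + 8·0 + 3·1 + 13·3 + 10·3 = 72
  Eve: 12·1 + 8·2 + 3·4 + 13·1 + 10·0 = 53
Bob has the highest total.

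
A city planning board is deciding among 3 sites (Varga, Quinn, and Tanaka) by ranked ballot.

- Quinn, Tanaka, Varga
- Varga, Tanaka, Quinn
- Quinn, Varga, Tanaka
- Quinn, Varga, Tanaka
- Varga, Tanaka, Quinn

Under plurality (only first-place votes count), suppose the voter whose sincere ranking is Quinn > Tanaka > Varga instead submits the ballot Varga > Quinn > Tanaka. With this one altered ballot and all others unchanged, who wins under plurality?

First-place totals with the altered ballot: Varga 3, Quinn 2, Tanaka 0.
The switch changes the winner from Quinn to Varga.

Varga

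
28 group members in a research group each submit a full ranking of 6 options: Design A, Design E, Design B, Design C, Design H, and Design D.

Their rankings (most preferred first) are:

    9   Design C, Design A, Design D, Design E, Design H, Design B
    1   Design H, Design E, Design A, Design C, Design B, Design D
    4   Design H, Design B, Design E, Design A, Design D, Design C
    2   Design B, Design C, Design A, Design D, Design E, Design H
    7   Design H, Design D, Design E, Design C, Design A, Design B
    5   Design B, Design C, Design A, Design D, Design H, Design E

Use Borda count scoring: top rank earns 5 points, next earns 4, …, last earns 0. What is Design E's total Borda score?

Borda scores:
  Design A: 9·4 + 3 + 4·2 + 2·3 + 7·1 + 5·3 = 75
  Design E: 9·2 + 4 + 4·3 + 2·1 + 7·3 + 5·0 = 57
  Design B: 9·0 + 1 + 4·4 + 2·5 + 7·0 + 5·5 = 52
  Design C: 9·5 + 2 + 4·0 + 2·4 + 7·2 + 5·4 = 89
  Design H: 9·1 + 5 + 4·5 + 2·0 + 7·5 + 5·1 = 74
  Design D: 9·3 + 0 + 4·1 + 2·2 + 7·4 + 5·2 = 73

57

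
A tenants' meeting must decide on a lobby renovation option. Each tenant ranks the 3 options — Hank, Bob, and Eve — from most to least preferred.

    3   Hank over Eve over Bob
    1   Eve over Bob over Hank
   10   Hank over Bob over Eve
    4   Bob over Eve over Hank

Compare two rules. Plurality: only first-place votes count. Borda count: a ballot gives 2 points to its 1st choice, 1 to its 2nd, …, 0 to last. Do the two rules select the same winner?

Plurality first-place counts: Hank 13, Bob 4, Eve 1 → Hank.
Borda totals: Hank 26, Bob 19, Eve 9 → Hank.
The two rules agree on Hank.

Yes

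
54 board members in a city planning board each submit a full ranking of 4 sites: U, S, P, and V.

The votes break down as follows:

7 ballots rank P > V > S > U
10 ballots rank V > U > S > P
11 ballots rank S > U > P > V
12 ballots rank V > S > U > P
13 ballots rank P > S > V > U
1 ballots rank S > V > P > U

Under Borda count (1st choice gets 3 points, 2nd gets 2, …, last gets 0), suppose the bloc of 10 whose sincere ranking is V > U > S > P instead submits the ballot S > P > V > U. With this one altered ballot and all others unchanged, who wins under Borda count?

S

Borda totals with the altered ballot: U 34, S 123, P 92, V 75.
The winner is unchanged: still S.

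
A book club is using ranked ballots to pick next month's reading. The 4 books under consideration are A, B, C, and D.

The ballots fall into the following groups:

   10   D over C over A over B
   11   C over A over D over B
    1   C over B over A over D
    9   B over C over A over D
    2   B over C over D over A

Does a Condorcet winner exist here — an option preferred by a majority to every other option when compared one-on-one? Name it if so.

C

Head-to-head results (33 voters total):
A vs B: A wins 21–12.
A vs C: C wins 33–0.
A vs D: A wins 21–12.
B vs C: C wins 22–11.
B vs D: D wins 21–12.
C vs D: C wins 23–10.
C beats each rival — A (33–0), B (22–11), D (23–10) — so C is the Condorcet winner.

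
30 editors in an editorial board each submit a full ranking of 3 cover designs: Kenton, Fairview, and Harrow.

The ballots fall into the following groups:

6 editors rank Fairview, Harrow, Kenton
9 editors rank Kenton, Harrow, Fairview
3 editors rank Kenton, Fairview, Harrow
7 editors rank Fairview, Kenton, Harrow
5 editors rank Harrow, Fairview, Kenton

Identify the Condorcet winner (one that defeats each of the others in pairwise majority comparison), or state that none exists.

Head-to-head results (30 voters total):
Kenton vs Fairview: Fairview wins 18–12.
Kenton vs Harrow: Kenton wins 19–11.
Fairview vs Harrow: Fairview wins 16–14.
Fairview beats each rival — Kenton (18–12), Harrow (16–14) — so Fairview is the Condorcet winner.

Fairview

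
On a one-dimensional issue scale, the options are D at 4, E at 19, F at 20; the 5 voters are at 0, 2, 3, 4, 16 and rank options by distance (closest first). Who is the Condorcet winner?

D

With single-peaked preferences on a line, the Condorcet winner is the candidate closest to the median voter.
The median voter (position 3) is closest to D at 4.
Check: D vs F — voters closer to D: 4 of 5.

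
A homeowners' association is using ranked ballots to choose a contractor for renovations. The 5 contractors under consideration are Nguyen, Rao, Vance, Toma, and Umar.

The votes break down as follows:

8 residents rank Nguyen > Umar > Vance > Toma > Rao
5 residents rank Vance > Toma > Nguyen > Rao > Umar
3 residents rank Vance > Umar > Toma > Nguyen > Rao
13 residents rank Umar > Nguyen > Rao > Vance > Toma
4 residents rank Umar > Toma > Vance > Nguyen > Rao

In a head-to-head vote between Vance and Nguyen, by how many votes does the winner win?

9

Ballots ranking Vance above Nguyen: 5+3+4 = 12.
Ballots ranking Nguyen above Vance: 8+13 = 21.
Nguyen wins 21–12, a margin of 9.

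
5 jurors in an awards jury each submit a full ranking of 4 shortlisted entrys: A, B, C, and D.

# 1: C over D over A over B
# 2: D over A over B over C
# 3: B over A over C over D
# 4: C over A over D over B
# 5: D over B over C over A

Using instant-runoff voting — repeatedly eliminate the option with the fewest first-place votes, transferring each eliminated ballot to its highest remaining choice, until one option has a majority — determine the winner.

C

Round 1: C 2, D 2, B 1, A 0. A has the fewest and is eliminated.
Round 2: C 2, D 2, B 1. B has the fewest and is eliminated.
Round 3: C 3, D 2. C has a majority.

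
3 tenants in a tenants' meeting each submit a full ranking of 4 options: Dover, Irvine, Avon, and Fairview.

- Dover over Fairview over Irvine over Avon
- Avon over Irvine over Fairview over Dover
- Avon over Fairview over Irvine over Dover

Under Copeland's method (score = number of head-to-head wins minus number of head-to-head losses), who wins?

Pairwise results:
  Dover vs Irvine: Irvine wins 2–1.
  Dover vs Avon: Avon wins 2–1.
  Dover vs Fairview: Fairview wins 2–1.
  Irvine vs Avon: Avon wins 2–1.
  Irvine vs Fairview: Fairview wins 2–1.
  Avon vs Fairview: Avon wins 2–1.
Copeland scores (wins − losses):
  Dover: 0 − 3 = -3
  Irvine: 1 − 2 = -1
  Avon: 3 − 0 = 3
  Fairview: 2 − 1 = 1
Avon has the best Copeland score.

Avon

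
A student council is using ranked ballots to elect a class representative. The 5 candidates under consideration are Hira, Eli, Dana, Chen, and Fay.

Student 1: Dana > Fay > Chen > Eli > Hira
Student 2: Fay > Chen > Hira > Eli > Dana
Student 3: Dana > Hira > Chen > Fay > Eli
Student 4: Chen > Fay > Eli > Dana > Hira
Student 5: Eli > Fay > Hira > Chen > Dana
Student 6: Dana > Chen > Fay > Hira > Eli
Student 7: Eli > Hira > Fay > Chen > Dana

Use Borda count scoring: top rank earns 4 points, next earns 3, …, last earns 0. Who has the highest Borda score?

Fay

Borda scores:
  Hira: 0 + 2 + 3 + 0 + 2 + 1 + 3 = 11
  Eli: 1 + 1 + 0 + 2 + 4 + 0 + 4 = 12
  Dana: 4 + 0 + 4 + 1 + 0 + 4 + 0 = 13
  Chen: 2 + 3 + 2 + 4 + 1 + 3 + 1 = 16
  Fay: 3 + 4 + 1 + 3 + 3 + 2 + 2 = 18
Fay has the highest total.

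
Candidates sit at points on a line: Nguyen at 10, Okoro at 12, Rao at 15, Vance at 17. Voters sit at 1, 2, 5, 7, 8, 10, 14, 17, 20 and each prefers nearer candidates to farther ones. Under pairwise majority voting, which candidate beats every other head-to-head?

Nguyen

With single-peaked preferences on a line, the Condorcet winner is the candidate closest to the median voter.
The median voter (position 8) is closest to Nguyen at 10.
Check: Nguyen vs Okoro — voters closer to Nguyen: 6 of 9.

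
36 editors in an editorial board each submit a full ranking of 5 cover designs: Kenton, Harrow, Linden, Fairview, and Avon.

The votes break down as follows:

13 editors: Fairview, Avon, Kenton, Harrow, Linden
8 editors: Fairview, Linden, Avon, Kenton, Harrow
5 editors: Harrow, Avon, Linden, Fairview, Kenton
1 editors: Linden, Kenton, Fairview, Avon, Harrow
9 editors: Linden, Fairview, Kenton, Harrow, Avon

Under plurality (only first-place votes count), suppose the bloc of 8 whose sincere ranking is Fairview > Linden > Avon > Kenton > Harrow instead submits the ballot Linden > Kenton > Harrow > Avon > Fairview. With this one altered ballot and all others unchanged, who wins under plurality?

Linden

First-place totals with the altered ballot: Kenton 0, Harrow 5, Linden 18, Fairview 13, Avon 0.
The switch changes the winner from Fairview to Linden.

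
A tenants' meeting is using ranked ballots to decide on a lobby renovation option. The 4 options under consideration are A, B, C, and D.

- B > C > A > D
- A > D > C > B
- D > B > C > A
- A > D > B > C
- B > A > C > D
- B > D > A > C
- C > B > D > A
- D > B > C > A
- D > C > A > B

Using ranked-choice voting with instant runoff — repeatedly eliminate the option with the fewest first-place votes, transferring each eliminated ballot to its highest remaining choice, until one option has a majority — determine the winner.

Round 1: B 3, D 3, A 2, C 1. C has the fewest and is eliminated.
Round 2: B 4, D 3, A 2. A has the fewest and is eliminated.
Round 3: D 5, B 4. D has a majority.

D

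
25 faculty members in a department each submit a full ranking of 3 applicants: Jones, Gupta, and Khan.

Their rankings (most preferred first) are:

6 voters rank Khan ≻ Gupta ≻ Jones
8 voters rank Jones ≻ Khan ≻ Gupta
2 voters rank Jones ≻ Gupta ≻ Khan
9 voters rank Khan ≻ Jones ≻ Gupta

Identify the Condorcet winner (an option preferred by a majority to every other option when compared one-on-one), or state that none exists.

Khan

Head-to-head results (25 voters total):
Jones vs Gupta: Jones wins 19–6.
Jones vs Khan: Khan wins 15–10.
Gupta vs Khan: Khan wins 23–2.
Khan beats each rival — Jones (15–10), Gupta (23–2) — so Khan is the Condorcet winner.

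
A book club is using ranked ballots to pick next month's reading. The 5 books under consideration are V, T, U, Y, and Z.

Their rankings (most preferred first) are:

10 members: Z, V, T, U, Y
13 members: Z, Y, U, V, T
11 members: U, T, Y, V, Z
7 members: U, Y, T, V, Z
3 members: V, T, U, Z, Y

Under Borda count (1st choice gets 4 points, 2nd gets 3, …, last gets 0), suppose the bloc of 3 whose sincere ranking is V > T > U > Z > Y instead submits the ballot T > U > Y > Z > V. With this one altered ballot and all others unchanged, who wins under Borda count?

Borda totals with the altered ballot: V 61, T 79, U 117, Y 88, Z 95.
The winner is unchanged: still U.

U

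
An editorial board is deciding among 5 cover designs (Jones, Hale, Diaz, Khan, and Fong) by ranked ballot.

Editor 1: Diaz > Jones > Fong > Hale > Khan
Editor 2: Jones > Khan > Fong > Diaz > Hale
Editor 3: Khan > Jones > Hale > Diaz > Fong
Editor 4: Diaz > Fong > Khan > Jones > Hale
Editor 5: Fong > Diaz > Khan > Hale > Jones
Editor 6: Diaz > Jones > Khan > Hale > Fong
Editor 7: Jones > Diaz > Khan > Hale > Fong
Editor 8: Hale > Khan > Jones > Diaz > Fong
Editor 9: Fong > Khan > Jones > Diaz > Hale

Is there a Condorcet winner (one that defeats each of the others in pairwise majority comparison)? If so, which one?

No Condorcet winner

Head-to-head results (9 voters total):
Jones vs Hale: Jones wins 7–2.
Jones vs Diaz: Jones wins 5–4.
Jones vs Khan: Khan wins 5–4.
Jones vs Fong: Jones wins 6–3.
Hale vs Diaz: Diaz wins 7–2.
Hale vs Khan: Khan wins 7–2.
Hale vs Fong: Fong wins 5–4.
Diaz vs Khan: Diaz wins 5–4.
Diaz vs Fong: Diaz wins 6–3.
Khan vs Fong: Khan wins 5–4.
No candidate beats all others: Jones beats Diaz beats Khan beats Jones, a majority cycle.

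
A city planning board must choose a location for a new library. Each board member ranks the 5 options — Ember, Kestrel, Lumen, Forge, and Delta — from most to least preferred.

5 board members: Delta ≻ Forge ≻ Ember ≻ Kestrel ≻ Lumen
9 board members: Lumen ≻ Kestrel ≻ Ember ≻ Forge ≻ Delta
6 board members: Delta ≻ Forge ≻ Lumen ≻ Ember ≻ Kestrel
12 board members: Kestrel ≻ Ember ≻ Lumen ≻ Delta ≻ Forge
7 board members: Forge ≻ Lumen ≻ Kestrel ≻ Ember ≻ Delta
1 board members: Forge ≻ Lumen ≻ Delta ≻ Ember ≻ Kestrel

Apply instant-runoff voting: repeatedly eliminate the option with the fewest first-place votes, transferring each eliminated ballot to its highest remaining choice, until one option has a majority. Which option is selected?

Lumen

Round 1: Kestrel 12, Delta 11, Lumen 9, Forge 8, Ember 0. Ember has the fewest and is eliminated.
Round 2: Kestrel 12, Delta 11, Lumen 9, Forge 8. Forge has the fewest and is eliminated.
Round 3: Lumen 17, Kestrel 12, Delta 11. Delta has the fewest and is eliminated.
Round 4: Lumen 23, Kestrel 17. Lumen has a majority.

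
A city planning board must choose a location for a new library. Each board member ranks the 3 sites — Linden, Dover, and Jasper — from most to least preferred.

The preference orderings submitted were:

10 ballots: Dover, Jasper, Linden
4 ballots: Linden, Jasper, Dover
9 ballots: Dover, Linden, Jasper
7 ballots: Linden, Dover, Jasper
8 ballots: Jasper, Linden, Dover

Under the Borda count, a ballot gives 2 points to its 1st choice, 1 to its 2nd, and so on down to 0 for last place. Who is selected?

Borda scores:
  Linden: 10·0 + 4·2 + 9·1 + 7·2 + 8·1 = 39
  Dover: 10·2 + 4·0 + 9·2 + 7·1 + 8·0 = 45
  Jasper: 10·1 + 4·1 + 9·0 + 7·0 + 8·2 = 30
Dover has the highest total.

Dover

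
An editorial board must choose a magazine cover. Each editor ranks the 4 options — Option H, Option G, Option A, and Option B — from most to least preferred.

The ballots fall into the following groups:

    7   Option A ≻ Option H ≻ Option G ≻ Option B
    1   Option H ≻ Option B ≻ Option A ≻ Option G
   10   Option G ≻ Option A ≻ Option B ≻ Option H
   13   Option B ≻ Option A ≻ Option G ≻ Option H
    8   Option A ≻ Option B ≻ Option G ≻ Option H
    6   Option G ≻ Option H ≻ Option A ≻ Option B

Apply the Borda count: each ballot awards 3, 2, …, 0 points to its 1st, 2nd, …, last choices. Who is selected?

Borda scores:
  Option H: 7·2 + 3 + 10·0 + 13·0 + 8·0 + 6·2 = 29
  Option G: 7·1 + 0 + 10·3 + 13·1 + 8·1 + 6·3 = 76
  Option A: 7·3 + 1 + 10·2 + 13·2 + 8·3 + 6·1 = 98
  Option B: 7·0 + 2 + 10·1 + 13·3 + 8·2 + 6·0 = 67
Option A has the highest total.

Option A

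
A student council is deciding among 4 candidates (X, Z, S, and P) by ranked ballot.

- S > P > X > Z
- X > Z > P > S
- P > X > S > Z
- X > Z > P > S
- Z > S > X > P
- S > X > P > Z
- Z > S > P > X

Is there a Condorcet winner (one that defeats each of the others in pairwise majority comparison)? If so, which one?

There is no Condorcet winner

Head-to-head results (7 voters total):
X vs Z: X wins 5–2.
X vs S: S wins 4–3.
X vs P: X wins 4–3.
Z vs S: Z wins 4–3.
Z vs P: Z wins 4–3.
S vs P: S wins 4–3.
No candidate beats all others: X beats Z beats S beats X, a majority cycle.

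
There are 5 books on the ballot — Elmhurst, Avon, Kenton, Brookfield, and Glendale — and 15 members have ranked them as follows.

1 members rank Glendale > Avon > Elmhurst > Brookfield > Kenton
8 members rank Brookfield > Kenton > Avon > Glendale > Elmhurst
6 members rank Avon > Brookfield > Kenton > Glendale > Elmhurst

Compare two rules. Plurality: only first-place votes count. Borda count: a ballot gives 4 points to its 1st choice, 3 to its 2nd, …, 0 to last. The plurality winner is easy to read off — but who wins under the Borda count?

Brookfield

Plurality first-place counts: Elmhurst 0, Avon 6, Kenton 0, Brookfield 8, Glendale 1 → Brookfield.
Borda totals: Elmhurst 2, Avon 43, Kenton 36, Brookfield 51, Glendale 18 → Brookfield.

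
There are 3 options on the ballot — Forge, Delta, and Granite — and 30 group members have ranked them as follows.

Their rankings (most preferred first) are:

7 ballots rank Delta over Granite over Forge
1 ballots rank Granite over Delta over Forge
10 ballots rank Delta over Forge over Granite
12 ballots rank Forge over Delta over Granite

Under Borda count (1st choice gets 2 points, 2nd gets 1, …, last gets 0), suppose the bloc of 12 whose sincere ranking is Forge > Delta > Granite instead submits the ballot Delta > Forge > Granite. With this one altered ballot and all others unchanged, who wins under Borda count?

Delta

Borda totals with the altered ballot: Forge 22, Delta 59, Granite 9.
The winner is unchanged: still Delta.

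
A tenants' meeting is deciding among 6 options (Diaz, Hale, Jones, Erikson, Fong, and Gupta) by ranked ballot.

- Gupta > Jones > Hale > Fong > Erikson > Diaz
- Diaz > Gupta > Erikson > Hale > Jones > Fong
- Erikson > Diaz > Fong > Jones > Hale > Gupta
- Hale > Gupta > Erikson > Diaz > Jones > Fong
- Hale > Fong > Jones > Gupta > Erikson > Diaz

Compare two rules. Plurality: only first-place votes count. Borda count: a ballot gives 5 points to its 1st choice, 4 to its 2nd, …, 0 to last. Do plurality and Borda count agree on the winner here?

Yes

Plurality first-place counts: Diaz 1, Hale 2, Jones 0, Erikson 1, Fong 0, Gupta 1 → Hale.
Borda totals: Diaz 11, Hale 16, Jones 11, Erikson 13, Fong 9, Gupta 15 → Hale.
The two rules agree on Hale.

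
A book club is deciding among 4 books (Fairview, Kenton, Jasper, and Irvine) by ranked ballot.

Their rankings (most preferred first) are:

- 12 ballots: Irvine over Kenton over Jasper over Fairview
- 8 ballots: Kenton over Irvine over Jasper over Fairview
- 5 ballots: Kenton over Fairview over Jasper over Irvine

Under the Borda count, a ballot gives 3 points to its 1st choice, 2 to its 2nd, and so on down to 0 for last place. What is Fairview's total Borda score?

10

Borda scores:
  Fairview: 12·0 + 8·0 + 5·2 = 10
  Kenton: 12·2 + 8·3 + 5·3 = 63
  Jasper: 12·1 + 8·1 + 5·1 = 25
  Irvine: 12·3 + 8·2 + 5·0 = 52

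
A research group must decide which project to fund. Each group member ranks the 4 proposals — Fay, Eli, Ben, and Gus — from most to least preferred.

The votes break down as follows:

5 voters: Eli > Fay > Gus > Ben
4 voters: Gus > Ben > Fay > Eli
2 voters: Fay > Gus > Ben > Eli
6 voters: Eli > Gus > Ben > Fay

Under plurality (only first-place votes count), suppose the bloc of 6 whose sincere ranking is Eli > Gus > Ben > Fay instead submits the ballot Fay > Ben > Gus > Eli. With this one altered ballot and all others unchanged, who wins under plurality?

First-place totals with the altered ballot: Fay 8, Eli 5, Ben 0, Gus 4.
The switch changes the winner from Eli to Fay.

Fay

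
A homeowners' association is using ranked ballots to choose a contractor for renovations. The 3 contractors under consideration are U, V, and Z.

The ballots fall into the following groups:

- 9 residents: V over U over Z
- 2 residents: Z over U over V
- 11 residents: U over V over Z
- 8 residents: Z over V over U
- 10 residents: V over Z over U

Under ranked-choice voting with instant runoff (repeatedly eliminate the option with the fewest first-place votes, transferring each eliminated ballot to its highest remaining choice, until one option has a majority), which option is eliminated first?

Z

Round 1: V 19, U 11, Z 10. Z has the fewest and is eliminated.
Round 2: V 27, U 13. V has a majority.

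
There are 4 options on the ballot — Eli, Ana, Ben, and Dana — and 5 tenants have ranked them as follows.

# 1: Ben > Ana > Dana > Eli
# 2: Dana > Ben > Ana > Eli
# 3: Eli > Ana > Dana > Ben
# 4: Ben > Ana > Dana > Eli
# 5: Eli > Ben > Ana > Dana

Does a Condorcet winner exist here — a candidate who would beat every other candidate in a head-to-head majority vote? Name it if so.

Head-to-head results (5 voters total):
Eli vs Ana: Ana wins 3–2.
Eli vs Ben: Ben wins 3–2.
Eli vs Dana: Dana wins 3–2.
Ana vs Ben: Ben wins 4–1.
Ana vs Dana: Ana wins 4–1.
Ben vs Dana: Ben wins 3–2.
Ben beats each rival — Eli (3–2), Ana (4–1), Dana (3–2) — so Ben is the Condorcet winner.

Ben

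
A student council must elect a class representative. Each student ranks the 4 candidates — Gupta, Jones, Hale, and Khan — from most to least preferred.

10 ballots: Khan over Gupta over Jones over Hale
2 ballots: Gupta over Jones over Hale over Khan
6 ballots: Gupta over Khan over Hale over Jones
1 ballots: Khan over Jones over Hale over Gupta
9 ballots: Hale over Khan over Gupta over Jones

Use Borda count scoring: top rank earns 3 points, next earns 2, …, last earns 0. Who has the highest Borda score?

Khan

Borda scores:
  Gupta: 10·2 + 2·3 + 6·3 + 0 + 9·1 = 53
  Jones: 10·1 + 2·2 + 6·0 + 2 + 9·0 = 16
  Hale: 10·0 + 2·1 + 6·1 + 1 + 9·3 = 36
  Khan: 10·3 + 2·0 + 6·2 + 3 + 9·2 = 63
Khan has the highest total.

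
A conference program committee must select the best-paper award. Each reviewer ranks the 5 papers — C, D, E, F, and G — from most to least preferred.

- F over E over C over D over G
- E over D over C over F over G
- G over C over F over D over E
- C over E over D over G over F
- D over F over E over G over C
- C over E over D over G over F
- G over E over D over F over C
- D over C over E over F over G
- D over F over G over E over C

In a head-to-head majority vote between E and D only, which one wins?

E

Ballots ranking E above D: 5.
Ballots ranking D above E: 4.
E wins the head-to-head, 5–4.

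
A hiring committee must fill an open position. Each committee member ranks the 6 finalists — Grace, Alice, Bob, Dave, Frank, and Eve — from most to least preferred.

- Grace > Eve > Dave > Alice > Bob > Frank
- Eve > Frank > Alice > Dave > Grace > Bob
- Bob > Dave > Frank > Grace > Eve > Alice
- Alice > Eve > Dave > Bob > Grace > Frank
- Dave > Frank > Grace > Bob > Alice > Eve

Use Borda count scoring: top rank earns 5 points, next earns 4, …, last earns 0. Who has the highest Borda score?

Borda scores:
  Grace: 5 + 1 + 2 + 1 + 3 = 12
  Alice: 2 + 3 + 0 + 5 + 1 = 11
  Bob: 1 + 0 + 5 + 2 + 2 = 10
  Dave: 3 + 2 + 4 + 3 + 5 = 17
  Frank: 0 + 4 + 3 + 0 + 4 = 11
  Eve: 4 + 5 + 1 + 4 + 0 = 14
Dave has the highest total.

Dave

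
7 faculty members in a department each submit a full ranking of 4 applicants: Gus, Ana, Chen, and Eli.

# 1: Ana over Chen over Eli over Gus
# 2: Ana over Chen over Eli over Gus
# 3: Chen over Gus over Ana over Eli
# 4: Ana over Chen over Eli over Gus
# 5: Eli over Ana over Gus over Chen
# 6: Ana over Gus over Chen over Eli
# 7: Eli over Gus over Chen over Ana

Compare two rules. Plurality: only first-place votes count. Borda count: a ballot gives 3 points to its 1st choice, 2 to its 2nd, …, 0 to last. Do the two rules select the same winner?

Yes

Plurality first-place counts: Gus 0, Ana 4, Chen 1, Eli 2 → Ana.
Borda totals: Gus 7, Ana 15, Chen 11, Eli 9 → Ana.
The two rules agree on Ana.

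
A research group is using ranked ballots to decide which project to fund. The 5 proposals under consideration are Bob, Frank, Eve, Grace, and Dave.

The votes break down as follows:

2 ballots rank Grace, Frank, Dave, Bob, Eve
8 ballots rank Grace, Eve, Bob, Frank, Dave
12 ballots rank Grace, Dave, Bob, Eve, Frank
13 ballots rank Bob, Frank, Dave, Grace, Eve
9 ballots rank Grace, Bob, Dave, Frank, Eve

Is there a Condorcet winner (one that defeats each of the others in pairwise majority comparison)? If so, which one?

Grace

Head-to-head results (44 voters total):
Bob vs Frank: Bob wins 42–2.
Bob vs Eve: Bob wins 36–8.
Bob vs Grace: Grace wins 31–13.
Bob vs Dave: Bob wins 30–14.
Frank vs Eve: Frank wins 24–20.
Frank vs Grace: Grace wins 31–13.
Frank vs Dave: Frank wins 23–21.
Eve vs Grace: Grace wins 44–0.
Eve vs Dave: Dave wins 36–8.
Grace vs Dave: Grace wins 31–13.
Grace beats each rival — Bob (31–13), Frank (31–13), Eve (44–0), Dave (31–13) — so Grace is the Condorcet winner.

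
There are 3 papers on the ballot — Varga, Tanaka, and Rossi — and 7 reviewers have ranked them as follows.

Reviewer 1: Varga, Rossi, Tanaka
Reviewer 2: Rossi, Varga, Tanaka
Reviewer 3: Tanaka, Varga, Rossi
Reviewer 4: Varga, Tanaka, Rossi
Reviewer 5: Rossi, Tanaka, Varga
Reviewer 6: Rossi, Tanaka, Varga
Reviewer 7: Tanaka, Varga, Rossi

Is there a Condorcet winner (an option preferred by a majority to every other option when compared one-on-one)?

Head-to-head results (7 voters total):
Varga vs Tanaka: Tanaka wins 4–3.
Varga vs Rossi: Varga wins 4–3.
Tanaka vs Rossi: Rossi wins 4–3.
No candidate beats all others: Varga beats Rossi beats Tanaka beats Varga, a majority cycle.

No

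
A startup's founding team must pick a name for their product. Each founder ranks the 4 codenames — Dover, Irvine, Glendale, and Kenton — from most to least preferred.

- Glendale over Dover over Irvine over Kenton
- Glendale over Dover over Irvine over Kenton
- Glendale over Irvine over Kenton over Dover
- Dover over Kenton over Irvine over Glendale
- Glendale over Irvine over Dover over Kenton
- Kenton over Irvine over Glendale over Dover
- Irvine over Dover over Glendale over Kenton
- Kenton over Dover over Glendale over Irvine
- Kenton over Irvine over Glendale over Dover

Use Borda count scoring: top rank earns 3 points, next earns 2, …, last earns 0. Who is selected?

Borda scores:
  Dover: 2 + 2 + 0 + 3 + 1 + 0 + 2 + 2 + 0 = 12
  Irvine: 1 + 1 + 2 + 1 + 2 + 2 + 3 + 0 + 2 = 14
  Glendale: 3 + 3 + 3 + 0 + 3 + 1 + 1 + 1 + 1 = 16
  Kenton: 0 + 0 + 1 + 2 + 0 + 3 + 0 + 3 + 3 = 12
Glendale has the highest total.

Glendale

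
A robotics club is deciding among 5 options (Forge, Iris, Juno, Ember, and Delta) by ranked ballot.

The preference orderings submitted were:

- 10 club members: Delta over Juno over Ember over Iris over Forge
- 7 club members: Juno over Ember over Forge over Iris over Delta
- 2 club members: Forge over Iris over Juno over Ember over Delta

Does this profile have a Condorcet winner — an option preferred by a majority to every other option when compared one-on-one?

Head-to-head results (19 voters total):
Forge vs Iris: Iris wins 10–9.
Forge vs Juno: Juno wins 17–2.
Forge vs Ember: Ember wins 17–2.
Forge vs Delta: Delta wins 10–9.
Iris vs Juno: Juno wins 17–2.
Iris vs Ember: Ember wins 17–2.
Iris vs Delta: Delta wins 10–9.
Juno vs Ember: Juno wins 19–0.
Juno vs Delta: Delta wins 10–9.
Ember vs Delta: Delta wins 10–9.
Delta beats each rival — Forge (10–9), Iris (10–9), Juno (10–9), Ember (10–9) — so Delta is the Condorcet winner.

Yes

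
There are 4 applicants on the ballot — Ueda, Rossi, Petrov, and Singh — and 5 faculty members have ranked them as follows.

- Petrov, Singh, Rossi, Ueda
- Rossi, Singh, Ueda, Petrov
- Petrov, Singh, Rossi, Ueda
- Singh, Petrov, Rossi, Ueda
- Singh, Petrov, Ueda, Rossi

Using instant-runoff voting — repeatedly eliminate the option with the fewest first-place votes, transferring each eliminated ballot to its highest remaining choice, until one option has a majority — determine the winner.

Singh

Round 1: Petrov 2, Singh 2, Rossi 1, Ueda 0. Ueda has the fewest and is eliminated.
Round 2: Petrov 2, Singh 2, Rossi 1. Rossi has the fewest and is eliminated.
Round 3: Singh 3, Petrov 2. Singh has a majority.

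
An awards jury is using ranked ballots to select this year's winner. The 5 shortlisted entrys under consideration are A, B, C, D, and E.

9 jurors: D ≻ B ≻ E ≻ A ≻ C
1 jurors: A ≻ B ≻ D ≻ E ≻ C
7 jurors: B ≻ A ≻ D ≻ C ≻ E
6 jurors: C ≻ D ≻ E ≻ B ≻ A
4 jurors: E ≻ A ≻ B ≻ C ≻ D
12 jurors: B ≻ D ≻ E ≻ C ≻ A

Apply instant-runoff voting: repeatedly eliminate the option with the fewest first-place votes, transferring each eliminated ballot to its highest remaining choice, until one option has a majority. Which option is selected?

B

Round 1: B 19, D 9, C 6, E 4, A 1. A has the fewest and is eliminated.
Round 2: B 20, D 9, C 6, E 4. B has a majority.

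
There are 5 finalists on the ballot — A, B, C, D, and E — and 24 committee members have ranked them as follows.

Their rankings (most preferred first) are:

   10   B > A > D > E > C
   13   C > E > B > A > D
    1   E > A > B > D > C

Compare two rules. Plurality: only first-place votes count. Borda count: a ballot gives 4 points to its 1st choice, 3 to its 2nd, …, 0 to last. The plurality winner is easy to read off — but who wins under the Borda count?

Plurality first-place counts: A 0, B 10, C 13, D 0, E 1 → C.
Borda totals: A 46, B 68, C 52, D 21, E 53 → B.

B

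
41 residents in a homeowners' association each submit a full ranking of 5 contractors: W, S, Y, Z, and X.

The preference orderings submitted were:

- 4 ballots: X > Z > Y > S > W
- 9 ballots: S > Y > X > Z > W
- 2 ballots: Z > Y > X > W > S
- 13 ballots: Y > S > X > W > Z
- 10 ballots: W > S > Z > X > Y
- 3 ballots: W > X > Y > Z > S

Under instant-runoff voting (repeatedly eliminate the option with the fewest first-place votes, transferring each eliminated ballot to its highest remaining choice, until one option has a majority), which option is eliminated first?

Z

Round 1: W 13, Y 13, S 9, X 4, Z 2. Z has the fewest and is eliminated.
Round 2: Y 15, W 13, S 9, X 4. X has the fewest and is eliminated.
Round 3: Y 19, W 13, S 9. S has the fewest and is eliminated.
Round 4: Y 28, W 13. Y has a majority.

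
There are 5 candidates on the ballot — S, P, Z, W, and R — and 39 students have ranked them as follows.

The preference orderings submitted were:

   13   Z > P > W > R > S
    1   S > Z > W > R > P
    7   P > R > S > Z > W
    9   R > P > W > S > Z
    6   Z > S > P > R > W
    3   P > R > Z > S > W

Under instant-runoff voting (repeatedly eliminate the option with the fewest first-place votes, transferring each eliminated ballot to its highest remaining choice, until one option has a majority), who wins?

Round 1: Z 19, P 10, R 9, S 1, W 0. W has the fewest and is eliminated.
Round 2: Z 19, P 10, R 9, S 1. S has the fewest and is eliminated.
Round 3: Z 20, P 10, R 9. Z has a majority.

Z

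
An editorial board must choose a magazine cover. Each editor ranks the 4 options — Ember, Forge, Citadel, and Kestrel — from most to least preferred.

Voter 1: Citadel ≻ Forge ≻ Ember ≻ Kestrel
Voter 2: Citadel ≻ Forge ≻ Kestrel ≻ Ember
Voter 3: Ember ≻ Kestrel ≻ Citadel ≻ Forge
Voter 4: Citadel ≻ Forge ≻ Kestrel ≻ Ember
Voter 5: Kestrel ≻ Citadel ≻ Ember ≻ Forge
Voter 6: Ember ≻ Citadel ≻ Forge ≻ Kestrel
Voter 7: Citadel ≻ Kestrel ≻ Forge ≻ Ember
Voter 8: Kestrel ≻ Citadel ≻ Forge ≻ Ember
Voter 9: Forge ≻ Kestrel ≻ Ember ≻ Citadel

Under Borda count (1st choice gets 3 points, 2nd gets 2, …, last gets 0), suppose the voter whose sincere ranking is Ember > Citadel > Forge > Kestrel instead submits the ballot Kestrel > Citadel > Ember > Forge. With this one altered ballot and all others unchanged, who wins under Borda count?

Borda totals with the altered ballot: Ember 7, Forge 11, Citadel 19, Kestrel 17.
The winner is unchanged: still Citadel.

Citadel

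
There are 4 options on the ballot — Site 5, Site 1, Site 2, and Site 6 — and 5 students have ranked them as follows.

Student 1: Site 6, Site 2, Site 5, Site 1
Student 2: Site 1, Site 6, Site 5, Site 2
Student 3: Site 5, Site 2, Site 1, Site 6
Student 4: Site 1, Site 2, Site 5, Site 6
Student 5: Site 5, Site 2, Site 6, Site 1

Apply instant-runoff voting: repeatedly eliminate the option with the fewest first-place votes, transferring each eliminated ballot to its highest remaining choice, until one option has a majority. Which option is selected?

Round 1: Site 5 2, Site 1 2, Site 6 1, Site 2 0. Site 2 has the fewest and is eliminated.
Round 2: Site 5 2, Site 1 2, Site 6 1. Site 6 has the fewest and is eliminated.
Round 3: Site 5 3, Site 1 2. Site 5 has a majority.

Site 5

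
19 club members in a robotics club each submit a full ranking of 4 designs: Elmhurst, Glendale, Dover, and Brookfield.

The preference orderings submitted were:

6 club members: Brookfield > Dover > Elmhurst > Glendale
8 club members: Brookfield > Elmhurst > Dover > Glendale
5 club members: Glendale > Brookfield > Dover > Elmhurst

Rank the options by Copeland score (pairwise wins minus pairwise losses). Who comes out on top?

Pairwise results:
  Elmhurst vs Glendale: Elmhurst wins 14–5.
  Elmhurst vs Dover: Dover wins 11–8.
  Elmhurst vs Brookfield: Brookfield wins 19–0.
  Glendale vs Dover: Dover wins 14–5.
  Glendale vs Brookfield: Brookfield wins 14–5.
  Dover vs Brookfield: Brookfield wins 19–0.
Copeland scores (wins − losses):
  Elmhurst: 1 − 2 = -1
  Glendale: 0 − 3 = -3
  Dover: 2 − 1 = 1
  Brookfield: 3 − 0 = 3
Brookfield has the best Copeland score.

Brookfield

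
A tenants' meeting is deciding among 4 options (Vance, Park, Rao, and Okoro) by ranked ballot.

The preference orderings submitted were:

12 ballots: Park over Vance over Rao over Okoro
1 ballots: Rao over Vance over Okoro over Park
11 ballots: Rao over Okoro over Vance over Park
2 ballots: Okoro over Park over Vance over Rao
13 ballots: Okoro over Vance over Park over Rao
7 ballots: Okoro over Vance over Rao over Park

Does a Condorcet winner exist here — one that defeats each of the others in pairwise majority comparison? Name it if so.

There is no Condorcet winner

Head-to-head results (46 voters total):
Vance vs Park: Vance wins 32–14.
Vance vs Rao: Vance wins 34–12.
Vance vs Okoro: Okoro wins 33–13.
Park vs Rao: Park wins 27–19.
Park vs Okoro: Okoro wins 34–12.
Rao vs Okoro: Rao wins 24–22.
No candidate beats all others: Vance beats Rao beats Okoro beats Vance, a majority cycle.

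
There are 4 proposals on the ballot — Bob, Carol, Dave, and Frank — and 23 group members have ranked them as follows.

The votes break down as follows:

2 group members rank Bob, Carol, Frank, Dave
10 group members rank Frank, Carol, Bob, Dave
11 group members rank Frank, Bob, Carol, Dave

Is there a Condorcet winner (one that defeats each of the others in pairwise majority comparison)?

Head-to-head results (23 voters total):
Bob vs Carol: Bob wins 13–10.
Bob vs Dave: Bob wins 23–0.
Bob vs Frank: Frank wins 21–2.
Carol vs Dave: Carol wins 23–0.
Carol vs Frank: Frank wins 21–2.
Dave vs Frank: Frank wins 23–0.
Frank beats each rival — Bob (21–2), Carol (21–2), Dave (23–0) — so Frank is the Condorcet winner.

Yes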